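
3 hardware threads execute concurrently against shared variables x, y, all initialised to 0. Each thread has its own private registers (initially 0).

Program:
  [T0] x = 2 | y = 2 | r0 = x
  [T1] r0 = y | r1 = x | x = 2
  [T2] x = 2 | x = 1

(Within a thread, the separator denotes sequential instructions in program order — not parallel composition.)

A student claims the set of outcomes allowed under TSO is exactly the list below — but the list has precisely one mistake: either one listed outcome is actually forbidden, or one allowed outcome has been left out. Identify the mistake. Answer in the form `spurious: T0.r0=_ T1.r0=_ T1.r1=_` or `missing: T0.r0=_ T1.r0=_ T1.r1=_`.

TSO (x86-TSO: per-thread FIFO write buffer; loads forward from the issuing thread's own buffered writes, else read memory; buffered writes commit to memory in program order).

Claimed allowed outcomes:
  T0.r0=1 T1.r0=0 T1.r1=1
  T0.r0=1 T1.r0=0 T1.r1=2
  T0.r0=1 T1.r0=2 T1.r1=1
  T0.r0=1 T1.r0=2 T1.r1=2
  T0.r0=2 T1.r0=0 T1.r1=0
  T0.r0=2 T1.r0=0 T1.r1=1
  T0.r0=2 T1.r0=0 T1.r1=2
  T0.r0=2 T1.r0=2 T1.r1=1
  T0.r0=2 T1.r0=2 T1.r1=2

outcome vector order: (T0.r0,T1.r0,T1.r1)
under TSO → 100 101 102 121 122 200 201 202 221 222
TSO∖claimed = {100}

missing: T0.r0=1 T1.r0=0 T1.r1=0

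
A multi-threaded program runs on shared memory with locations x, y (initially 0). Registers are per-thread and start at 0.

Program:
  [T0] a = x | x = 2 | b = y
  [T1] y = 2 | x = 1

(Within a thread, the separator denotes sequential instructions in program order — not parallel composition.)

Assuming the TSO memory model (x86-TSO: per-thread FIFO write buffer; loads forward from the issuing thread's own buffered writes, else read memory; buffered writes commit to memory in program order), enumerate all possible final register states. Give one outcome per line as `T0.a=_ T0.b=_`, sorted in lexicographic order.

T0.a=0 T0.b=0
T0.a=0 T0.b=2
T0.a=1 T0.b=2

outcome vector order: (T0.a,T0.b)
|TSO outcomes| = 3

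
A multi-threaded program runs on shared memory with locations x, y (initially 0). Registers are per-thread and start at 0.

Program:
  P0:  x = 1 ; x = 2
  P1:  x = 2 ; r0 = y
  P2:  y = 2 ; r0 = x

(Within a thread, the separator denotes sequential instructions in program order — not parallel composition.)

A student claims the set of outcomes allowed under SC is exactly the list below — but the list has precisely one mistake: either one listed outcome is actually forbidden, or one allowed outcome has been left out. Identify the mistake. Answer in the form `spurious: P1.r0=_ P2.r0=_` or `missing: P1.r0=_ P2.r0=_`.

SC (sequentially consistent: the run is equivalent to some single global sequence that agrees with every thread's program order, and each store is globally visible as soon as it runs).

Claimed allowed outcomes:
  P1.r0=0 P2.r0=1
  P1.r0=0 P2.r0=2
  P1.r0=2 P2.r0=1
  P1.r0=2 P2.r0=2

outcome vector order: (P1.r0,P2.r0)
SC (5): (0,1); (0,2); (2,0); (2,1); (2,2)
SC∖claimed = {(2,0)}

missing: P1.r0=2 P2.r0=0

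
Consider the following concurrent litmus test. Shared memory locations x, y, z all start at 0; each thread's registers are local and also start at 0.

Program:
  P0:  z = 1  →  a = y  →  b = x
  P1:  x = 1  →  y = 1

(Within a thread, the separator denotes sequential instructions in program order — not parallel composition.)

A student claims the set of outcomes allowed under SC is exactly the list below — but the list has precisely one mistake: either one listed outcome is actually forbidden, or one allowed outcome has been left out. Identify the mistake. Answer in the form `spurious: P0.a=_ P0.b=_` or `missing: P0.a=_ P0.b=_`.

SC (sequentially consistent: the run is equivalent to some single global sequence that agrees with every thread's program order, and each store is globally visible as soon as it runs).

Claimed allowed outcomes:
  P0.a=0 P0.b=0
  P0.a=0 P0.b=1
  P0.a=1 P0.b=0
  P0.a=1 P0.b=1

outcome vector order: (P0.a,P0.b)
SC: 3 outcomes — {0/0 0/1 1/1}
claimed∖SC = {1/0}

spurious: P0.a=1 P0.b=0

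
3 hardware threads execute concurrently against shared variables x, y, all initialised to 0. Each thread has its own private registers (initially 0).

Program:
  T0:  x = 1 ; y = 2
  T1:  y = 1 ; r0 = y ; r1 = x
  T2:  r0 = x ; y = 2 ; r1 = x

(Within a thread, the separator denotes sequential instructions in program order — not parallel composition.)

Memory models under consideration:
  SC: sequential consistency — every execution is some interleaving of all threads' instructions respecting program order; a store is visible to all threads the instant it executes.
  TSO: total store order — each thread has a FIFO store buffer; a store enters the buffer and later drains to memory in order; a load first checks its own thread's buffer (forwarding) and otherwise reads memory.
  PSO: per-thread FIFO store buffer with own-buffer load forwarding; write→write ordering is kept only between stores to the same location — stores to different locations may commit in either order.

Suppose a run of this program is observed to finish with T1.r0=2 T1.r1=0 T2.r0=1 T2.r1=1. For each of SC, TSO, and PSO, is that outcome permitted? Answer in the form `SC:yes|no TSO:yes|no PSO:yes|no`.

SC:no TSO:no PSO:yes

outcome vector order: (T1.r0,T1.r1,T2.r0,T2.r1)
under SC → 1/0/0/0; 1/0/0/1; 1/0/1/1; 1/1/0/0; 1/1/0/1; 1/1/1/1; 2/0/0/0; 2/0/0/1; 2/1/0/0; 2/1/0/1; 2/1/1/1
under TSO → 1/0/0/0; 1/0/0/1; 1/0/1/1; 1/1/0/0; 1/1/0/1; 1/1/1/1; 2/0/0/0; 2/0/0/1; 2/1/0/0; 2/1/0/1; 2/1/1/1
under PSO → 1/0/0/0; 1/0/0/1; 1/0/1/1; 1/1/0/0; 1/1/0/1; 1/1/1/1; 2/0/0/0; 2/0/0/1; 2/0/1/1; 2/1/0/0; 2/1/0/1; 2/1/1/1
target 2/0/1/1 ∈ {PSO}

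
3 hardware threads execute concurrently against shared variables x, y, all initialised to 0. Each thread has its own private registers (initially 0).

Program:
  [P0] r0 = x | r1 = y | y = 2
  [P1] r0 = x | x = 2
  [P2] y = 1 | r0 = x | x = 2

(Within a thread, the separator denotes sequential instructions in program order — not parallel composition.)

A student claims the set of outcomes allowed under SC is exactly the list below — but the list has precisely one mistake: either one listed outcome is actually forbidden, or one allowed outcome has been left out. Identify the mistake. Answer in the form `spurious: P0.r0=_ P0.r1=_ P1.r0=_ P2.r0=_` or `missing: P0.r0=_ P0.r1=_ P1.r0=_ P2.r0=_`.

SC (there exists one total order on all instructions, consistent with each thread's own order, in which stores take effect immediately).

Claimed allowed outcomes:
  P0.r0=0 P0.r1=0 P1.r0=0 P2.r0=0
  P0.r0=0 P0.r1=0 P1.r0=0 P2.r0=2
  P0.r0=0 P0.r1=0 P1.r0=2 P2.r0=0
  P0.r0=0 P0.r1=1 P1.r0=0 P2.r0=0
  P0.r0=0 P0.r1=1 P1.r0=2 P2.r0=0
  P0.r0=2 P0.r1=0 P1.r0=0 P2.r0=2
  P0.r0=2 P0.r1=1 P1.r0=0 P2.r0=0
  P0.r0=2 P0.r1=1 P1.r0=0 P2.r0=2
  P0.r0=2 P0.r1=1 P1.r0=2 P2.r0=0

outcome vector order: (P0.r0,P0.r1,P1.r0,P2.r0)
SC: 10 outcomes — {0/0/0/0 0/0/0/2 0/0/2/0 0/1/0/0 0/1/0/2 0/1/2/0 2/0/0/2 2/1/0/0 2/1/0/2 2/1/2/0}
SC∖claimed = {0/1/0/2}

missing: P0.r0=0 P0.r1=1 P1.r0=0 P2.r0=2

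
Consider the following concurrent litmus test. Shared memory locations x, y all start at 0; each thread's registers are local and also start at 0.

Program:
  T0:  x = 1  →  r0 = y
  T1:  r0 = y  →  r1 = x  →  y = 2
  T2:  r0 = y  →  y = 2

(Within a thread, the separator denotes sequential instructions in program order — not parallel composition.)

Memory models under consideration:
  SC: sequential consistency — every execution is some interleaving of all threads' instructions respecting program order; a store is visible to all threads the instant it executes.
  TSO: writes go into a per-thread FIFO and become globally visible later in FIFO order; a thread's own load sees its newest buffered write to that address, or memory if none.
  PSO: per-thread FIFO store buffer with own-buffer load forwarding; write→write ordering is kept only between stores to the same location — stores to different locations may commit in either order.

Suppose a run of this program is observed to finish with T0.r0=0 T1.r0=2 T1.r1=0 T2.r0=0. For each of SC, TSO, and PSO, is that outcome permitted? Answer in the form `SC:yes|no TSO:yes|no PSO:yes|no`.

SC:no TSO:yes PSO:yes

outcome vector order: (T0.r0,T1.r0,T1.r1,T2.r0)
SC (11): 0/0/0/0, 0/0/0/2, 0/0/1/0, 0/0/1/2, 0/2/1/0, 2/0/0/0, 2/0/0/2, 2/0/1/0, 2/0/1/2, 2/2/0/0, 2/2/1/0
TSO (12): 0/0/0/0, 0/0/0/2, 0/0/1/0, 0/0/1/2, 0/2/0/0, 0/2/1/0, 2/0/0/0, 2/0/0/2, 2/0/1/0, 2/0/1/2, 2/2/0/0, 2/2/1/0
PSO (12): 0/0/0/0, 0/0/0/2, 0/0/1/0, 0/0/1/2, 0/2/0/0, 0/2/1/0, 2/0/0/0, 2/0/0/2, 2/0/1/0, 2/0/1/2, 2/2/0/0, 2/2/1/0
target 0/2/0/0 ∈ {TSO,PSO}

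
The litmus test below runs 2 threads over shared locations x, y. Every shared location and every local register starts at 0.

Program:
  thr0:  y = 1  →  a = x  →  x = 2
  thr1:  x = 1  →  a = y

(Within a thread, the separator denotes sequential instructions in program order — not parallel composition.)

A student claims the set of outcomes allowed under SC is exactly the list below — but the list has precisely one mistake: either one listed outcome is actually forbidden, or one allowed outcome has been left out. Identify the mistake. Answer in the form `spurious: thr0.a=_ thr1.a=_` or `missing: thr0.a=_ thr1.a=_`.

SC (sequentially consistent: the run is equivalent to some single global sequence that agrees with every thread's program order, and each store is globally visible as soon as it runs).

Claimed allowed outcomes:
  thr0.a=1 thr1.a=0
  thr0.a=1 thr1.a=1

missing: thr0.a=0 thr1.a=1

outcome vector order: (thr0.a,thr1.a)
SC: 3 outcomes — {(0,1); (1,0); (1,1)}
SC∖claimed = {(0,1)}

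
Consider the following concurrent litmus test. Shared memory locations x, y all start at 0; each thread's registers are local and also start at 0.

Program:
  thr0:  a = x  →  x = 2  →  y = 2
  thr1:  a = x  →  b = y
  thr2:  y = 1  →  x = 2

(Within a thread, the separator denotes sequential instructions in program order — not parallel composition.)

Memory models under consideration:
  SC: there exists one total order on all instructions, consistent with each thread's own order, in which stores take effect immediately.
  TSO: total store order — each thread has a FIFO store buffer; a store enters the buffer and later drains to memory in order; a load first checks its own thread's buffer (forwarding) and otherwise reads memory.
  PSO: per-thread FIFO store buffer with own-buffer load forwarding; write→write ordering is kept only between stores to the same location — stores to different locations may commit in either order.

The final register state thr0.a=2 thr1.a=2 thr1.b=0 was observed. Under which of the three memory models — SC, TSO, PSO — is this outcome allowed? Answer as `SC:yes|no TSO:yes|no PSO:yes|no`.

SC:no TSO:no PSO:yes

outcome vector order: (thr0.a,thr1.a,thr1.b)
SC: 11 outcomes — {(0,0,0); (0,0,1); (0,0,2); (0,2,0); (0,2,1); (0,2,2); (2,0,0); (2,0,1); (2,0,2); (2,2,1); (2,2,2)}
TSO: 11 outcomes — {(0,0,0); (0,0,1); (0,0,2); (0,2,0); (0,2,1); (0,2,2); (2,0,0); (2,0,1); (2,0,2); (2,2,1); (2,2,2)}
PSO: 12 outcomes — {(0,0,0); (0,0,1); (0,0,2); (0,2,0); (0,2,1); (0,2,2); (2,0,0); (2,0,1); (2,0,2); (2,2,0); (2,2,1); (2,2,2)}
target (2,2,0) ∈ {PSO}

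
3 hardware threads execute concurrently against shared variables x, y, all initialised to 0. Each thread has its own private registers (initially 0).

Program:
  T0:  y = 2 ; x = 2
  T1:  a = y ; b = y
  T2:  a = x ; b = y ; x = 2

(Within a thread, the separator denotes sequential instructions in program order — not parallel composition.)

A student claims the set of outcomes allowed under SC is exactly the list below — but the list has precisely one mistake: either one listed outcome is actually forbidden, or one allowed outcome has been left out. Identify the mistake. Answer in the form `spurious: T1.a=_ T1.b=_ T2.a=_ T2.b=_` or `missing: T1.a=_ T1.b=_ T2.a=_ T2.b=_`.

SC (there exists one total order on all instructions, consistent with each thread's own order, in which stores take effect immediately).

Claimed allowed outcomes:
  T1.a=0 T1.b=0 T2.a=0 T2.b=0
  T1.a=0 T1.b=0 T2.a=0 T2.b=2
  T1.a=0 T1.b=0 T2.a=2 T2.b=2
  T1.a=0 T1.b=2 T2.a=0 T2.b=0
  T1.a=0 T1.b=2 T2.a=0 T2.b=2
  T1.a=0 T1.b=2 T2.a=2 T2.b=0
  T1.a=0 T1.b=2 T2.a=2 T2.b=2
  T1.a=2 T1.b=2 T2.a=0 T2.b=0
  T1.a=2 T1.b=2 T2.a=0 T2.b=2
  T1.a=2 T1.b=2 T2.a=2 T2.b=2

outcome vector order: (T1.a,T1.b,T2.a,T2.b)
[SC] allowed = {<0 0 0 0> <0 0 0 2> <0 0 2 2> <0 2 0 0> <0 2 0 2> <0 2 2 2> <2 2 0 0> <2 2 0 2> <2 2 2 2>}
claimed∖SC = {<0 2 2 0>}

spurious: T1.a=0 T1.b=2 T2.a=2 T2.b=0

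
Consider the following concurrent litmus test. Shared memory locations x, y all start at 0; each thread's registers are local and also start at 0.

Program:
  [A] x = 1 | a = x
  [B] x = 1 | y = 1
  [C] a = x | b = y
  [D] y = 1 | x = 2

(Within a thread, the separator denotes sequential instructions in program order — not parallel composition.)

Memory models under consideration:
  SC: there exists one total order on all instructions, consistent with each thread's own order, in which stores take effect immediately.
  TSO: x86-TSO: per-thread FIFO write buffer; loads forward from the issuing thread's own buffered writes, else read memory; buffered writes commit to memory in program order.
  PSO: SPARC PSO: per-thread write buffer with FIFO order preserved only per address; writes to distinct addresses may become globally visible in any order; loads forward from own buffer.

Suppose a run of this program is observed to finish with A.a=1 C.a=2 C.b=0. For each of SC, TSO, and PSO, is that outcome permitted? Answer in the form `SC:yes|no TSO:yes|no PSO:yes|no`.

SC:no TSO:no PSO:yes

outcome vector order: (A.a,C.a,C.b)
SC (10): 1/0/0, 1/0/1, 1/1/0, 1/1/1, 1/2/1, 2/0/0, 2/0/1, 2/1/0, 2/1/1, 2/2/1
TSO (10): 1/0/0, 1/0/1, 1/1/0, 1/1/1, 1/2/1, 2/0/0, 2/0/1, 2/1/0, 2/1/1, 2/2/1
PSO (12): 1/0/0, 1/0/1, 1/1/0, 1/1/1, 1/2/0, 1/2/1, 2/0/0, 2/0/1, 2/1/0, 2/1/1, 2/2/0, 2/2/1
target 1/2/0 ∈ {PSO}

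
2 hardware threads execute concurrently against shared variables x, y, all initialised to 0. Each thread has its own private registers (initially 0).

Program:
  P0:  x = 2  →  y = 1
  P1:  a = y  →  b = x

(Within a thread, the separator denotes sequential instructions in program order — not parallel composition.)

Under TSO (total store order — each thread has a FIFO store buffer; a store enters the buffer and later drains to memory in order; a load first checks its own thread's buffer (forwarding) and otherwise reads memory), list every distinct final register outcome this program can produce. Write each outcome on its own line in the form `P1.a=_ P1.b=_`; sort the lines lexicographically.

outcome vector order: (P1.a,P1.b)
|TSO outcomes| = 3

P1.a=0 P1.b=0
P1.a=0 P1.b=2
P1.a=1 P1.b=2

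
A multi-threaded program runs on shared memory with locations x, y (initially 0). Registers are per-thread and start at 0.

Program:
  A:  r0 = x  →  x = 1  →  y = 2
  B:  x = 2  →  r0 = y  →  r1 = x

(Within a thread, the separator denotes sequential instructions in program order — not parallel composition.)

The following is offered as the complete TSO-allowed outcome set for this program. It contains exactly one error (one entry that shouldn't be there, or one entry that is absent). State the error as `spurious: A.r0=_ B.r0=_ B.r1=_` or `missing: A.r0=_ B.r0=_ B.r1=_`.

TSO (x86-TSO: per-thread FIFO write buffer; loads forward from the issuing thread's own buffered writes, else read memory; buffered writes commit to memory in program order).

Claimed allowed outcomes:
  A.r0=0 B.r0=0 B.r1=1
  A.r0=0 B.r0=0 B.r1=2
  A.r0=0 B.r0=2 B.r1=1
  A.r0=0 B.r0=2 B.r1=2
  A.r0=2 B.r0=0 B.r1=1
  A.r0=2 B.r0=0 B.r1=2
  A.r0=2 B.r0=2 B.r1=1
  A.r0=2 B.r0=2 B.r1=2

spurious: A.r0=2 B.r0=2 B.r1=2

outcome vector order: (A.r0,B.r0,B.r1)
TSO (7): 0/0/1, 0/0/2, 0/2/1, 0/2/2, 2/0/1, 2/0/2, 2/2/1
claimed∖TSO = {2/2/2}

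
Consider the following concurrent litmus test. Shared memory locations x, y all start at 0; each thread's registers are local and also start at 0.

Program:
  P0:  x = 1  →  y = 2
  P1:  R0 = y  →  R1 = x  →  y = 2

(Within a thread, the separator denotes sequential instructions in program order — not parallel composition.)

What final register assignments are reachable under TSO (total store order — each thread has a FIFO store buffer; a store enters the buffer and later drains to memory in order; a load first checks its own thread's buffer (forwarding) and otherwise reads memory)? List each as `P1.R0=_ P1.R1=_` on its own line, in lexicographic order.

P1.R0=0 P1.R1=0
P1.R0=0 P1.R1=1
P1.R0=2 P1.R1=1

outcome vector order: (P1.R0,P1.R1)
|TSO outcomes| = 3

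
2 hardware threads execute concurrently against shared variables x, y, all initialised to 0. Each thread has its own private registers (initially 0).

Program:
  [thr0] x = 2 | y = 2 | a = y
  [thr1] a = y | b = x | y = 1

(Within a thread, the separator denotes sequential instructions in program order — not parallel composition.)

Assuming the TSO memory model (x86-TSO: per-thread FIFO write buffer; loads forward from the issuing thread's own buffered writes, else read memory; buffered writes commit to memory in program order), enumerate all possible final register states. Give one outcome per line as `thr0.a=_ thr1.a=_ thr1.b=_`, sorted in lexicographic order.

thr0.a=1 thr1.a=0 thr1.b=0
thr0.a=1 thr1.a=0 thr1.b=2
thr0.a=1 thr1.a=2 thr1.b=2
thr0.a=2 thr1.a=0 thr1.b=0
thr0.a=2 thr1.a=0 thr1.b=2
thr0.a=2 thr1.a=2 thr1.b=2

outcome vector order: (thr0.a,thr1.a,thr1.b)
|TSO outcomes| = 6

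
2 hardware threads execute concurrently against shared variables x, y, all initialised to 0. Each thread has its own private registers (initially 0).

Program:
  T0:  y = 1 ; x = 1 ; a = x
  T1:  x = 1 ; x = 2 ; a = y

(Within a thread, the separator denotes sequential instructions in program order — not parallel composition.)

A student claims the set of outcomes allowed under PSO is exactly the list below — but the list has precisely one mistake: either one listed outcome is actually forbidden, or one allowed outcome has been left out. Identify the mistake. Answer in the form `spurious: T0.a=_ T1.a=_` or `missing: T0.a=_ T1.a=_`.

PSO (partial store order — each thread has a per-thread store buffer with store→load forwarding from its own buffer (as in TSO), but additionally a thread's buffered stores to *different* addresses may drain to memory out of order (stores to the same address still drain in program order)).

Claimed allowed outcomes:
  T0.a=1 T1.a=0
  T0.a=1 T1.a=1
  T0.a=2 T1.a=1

missing: T0.a=2 T1.a=0

outcome vector order: (T0.a,T1.a)
PSO: 4 outcomes — {(1,0), (1,1), (2,0), (2,1)}
PSO∖claimed = {(2,0)}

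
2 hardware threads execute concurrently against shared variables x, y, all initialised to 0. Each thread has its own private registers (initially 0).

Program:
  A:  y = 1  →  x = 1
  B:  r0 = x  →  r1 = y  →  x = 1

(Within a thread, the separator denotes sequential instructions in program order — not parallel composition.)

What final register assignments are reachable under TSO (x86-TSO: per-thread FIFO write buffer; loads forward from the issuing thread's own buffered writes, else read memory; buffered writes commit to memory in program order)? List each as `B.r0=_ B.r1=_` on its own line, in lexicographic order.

outcome vector order: (B.r0,B.r1)
|TSO outcomes| = 3

B.r0=0 B.r1=0
B.r0=0 B.r1=1
B.r0=1 B.r1=1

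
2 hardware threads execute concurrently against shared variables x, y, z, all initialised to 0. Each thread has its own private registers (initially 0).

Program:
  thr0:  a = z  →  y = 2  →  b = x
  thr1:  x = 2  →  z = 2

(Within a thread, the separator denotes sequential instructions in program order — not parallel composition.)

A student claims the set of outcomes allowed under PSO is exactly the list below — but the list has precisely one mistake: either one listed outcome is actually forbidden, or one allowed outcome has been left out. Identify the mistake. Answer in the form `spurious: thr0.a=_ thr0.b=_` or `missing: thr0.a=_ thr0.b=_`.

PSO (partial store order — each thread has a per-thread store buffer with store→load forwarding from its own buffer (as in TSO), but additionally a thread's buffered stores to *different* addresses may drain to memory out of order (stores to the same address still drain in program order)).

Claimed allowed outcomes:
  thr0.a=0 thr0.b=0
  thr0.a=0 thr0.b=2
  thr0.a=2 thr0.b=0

missing: thr0.a=2 thr0.b=2

outcome vector order: (thr0.a,thr0.b)
PSO (4): <0 0>, <0 2>, <2 0>, <2 2>
PSO∖claimed = {<2 2>}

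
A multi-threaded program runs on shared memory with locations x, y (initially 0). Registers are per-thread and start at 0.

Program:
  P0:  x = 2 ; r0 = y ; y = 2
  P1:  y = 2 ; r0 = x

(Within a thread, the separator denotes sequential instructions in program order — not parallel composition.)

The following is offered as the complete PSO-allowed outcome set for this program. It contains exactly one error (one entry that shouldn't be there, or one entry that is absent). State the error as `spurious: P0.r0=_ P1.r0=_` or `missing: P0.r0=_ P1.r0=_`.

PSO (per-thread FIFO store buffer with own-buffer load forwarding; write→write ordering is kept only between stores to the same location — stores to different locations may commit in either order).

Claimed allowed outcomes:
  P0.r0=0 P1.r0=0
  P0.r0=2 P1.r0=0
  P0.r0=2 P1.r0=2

missing: P0.r0=0 P1.r0=2

outcome vector order: (P0.r0,P1.r0)
PSO (4): (0,0); (0,2); (2,0); (2,2)
PSO∖claimed = {(0,2)}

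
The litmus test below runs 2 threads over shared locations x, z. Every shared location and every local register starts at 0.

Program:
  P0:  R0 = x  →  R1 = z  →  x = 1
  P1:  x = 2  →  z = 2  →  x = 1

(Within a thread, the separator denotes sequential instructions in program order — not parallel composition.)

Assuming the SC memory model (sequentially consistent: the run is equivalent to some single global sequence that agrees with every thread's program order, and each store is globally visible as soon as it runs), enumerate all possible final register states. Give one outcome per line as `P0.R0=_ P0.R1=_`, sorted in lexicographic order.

outcome vector order: (P0.R0,P0.R1)
|SC outcomes| = 5

P0.R0=0 P0.R1=0
P0.R0=0 P0.R1=2
P0.R0=1 P0.R1=2
P0.R0=2 P0.R1=0
P0.R0=2 P0.R1=2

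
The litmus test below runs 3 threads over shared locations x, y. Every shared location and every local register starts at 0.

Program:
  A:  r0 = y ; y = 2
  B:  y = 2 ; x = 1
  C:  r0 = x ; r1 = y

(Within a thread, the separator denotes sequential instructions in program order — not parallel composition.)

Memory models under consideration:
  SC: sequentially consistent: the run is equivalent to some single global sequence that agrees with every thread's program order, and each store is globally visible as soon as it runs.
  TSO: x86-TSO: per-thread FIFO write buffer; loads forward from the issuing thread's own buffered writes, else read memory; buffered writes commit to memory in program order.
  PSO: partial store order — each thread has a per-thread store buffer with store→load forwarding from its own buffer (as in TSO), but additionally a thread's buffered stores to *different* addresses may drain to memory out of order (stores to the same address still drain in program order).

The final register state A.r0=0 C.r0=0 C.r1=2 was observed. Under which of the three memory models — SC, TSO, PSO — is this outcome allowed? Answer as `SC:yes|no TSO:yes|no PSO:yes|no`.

outcome vector order: (A.r0,C.r0,C.r1)
SC: 6 outcomes — {<0 0 0>; <0 0 2>; <0 1 2>; <2 0 0>; <2 0 2>; <2 1 2>}
TSO: 6 outcomes — {<0 0 0>; <0 0 2>; <0 1 2>; <2 0 0>; <2 0 2>; <2 1 2>}
PSO: 8 outcomes — {<0 0 0>; <0 0 2>; <0 1 0>; <0 1 2>; <2 0 0>; <2 0 2>; <2 1 0>; <2 1 2>}
target <0 0 2> ∈ {SC,TSO,PSO}

SC:yes TSO:yes PSO:yes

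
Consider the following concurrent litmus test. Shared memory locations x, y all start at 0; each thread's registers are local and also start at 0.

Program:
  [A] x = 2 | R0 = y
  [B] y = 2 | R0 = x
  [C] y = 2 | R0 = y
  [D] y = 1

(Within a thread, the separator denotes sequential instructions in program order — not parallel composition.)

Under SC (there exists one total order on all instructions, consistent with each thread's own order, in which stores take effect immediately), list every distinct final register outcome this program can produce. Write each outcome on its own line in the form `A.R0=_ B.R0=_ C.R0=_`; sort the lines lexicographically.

outcome vector order: (A.R0,B.R0,C.R0)
|SC outcomes| = 10

A.R0=0 B.R0=2 C.R0=1
A.R0=0 B.R0=2 C.R0=2
A.R0=1 B.R0=0 C.R0=1
A.R0=1 B.R0=0 C.R0=2
A.R0=1 B.R0=2 C.R0=1
A.R0=1 B.R0=2 C.R0=2
A.R0=2 B.R0=0 C.R0=1
A.R0=2 B.R0=0 C.R0=2
A.R0=2 B.R0=2 C.R0=1
A.R0=2 B.R0=2 C.R0=2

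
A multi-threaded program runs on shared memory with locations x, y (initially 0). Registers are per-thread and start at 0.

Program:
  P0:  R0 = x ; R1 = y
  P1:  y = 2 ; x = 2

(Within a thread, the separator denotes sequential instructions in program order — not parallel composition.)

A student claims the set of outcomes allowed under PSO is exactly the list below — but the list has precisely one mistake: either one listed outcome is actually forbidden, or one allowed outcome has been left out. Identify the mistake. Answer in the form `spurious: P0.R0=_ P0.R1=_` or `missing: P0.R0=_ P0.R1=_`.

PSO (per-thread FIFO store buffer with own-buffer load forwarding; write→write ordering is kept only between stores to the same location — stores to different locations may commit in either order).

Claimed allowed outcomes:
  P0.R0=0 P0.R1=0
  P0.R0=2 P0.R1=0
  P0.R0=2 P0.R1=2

outcome vector order: (P0.R0,P0.R1)
PSO: 4 outcomes — {0/0 0/2 2/0 2/2}
PSO∖claimed = {0/2}

missing: P0.R0=0 P0.R1=2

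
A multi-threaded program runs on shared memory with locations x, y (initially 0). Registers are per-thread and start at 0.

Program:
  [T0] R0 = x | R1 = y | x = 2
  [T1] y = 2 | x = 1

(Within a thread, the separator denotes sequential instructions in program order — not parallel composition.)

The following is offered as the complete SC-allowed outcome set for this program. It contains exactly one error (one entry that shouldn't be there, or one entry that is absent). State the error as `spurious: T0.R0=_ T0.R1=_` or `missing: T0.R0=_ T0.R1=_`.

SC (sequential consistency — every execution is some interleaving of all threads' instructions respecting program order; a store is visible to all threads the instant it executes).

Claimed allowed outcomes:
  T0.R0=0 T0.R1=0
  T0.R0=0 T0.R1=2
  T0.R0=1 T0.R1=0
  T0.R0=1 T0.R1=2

spurious: T0.R0=1 T0.R1=0

outcome vector order: (T0.R0,T0.R1)
under SC → 00 02 12
claimed∖SC = {10}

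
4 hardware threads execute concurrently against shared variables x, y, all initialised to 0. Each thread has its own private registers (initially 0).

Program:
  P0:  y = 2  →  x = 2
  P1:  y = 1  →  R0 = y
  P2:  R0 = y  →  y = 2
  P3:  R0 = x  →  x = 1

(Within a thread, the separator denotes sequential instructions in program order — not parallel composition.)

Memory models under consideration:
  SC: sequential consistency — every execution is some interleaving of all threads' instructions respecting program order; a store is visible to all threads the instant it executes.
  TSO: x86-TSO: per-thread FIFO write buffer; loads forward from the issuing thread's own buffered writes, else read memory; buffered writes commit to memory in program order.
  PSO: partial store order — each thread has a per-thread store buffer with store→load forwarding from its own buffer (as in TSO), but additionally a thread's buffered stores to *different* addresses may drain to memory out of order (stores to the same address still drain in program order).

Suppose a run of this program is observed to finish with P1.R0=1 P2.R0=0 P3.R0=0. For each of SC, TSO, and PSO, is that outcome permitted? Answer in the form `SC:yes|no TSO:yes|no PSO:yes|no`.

outcome vector order: (P1.R0,P2.R0,P3.R0)
SC: 12 outcomes — {<1 0 0>; <1 0 2>; <1 1 0>; <1 1 2>; <1 2 0>; <1 2 2>; <2 0 0>; <2 0 2>; <2 1 0>; <2 1 2>; <2 2 0>; <2 2 2>}
TSO: 12 outcomes — {<1 0 0>; <1 0 2>; <1 1 0>; <1 1 2>; <1 2 0>; <1 2 2>; <2 0 0>; <2 0 2>; <2 1 0>; <2 1 2>; <2 2 0>; <2 2 2>}
PSO: 12 outcomes — {<1 0 0>; <1 0 2>; <1 1 0>; <1 1 2>; <1 2 0>; <1 2 2>; <2 0 0>; <2 0 2>; <2 1 0>; <2 1 2>; <2 2 0>; <2 2 2>}
target <1 0 0> ∈ {SC,TSO,PSO}

SC:yes TSO:yes PSO:yes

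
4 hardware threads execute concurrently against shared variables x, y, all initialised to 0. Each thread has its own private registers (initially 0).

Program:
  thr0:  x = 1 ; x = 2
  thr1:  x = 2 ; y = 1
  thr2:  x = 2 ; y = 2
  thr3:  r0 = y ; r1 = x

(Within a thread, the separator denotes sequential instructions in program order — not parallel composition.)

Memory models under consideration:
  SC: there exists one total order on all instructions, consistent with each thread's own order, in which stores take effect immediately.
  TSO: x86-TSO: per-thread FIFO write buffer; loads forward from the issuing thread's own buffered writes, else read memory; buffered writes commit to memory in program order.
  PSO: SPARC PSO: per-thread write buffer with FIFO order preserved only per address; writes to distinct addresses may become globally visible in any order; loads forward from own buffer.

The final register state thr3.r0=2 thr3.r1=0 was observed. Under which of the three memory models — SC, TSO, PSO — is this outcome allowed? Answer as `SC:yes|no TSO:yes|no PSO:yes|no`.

SC:no TSO:no PSO:yes

outcome vector order: (thr3.r0,thr3.r1)
[SC] allowed = {00, 01, 02, 11, 12, 21, 22}
[TSO] allowed = {00, 01, 02, 11, 12, 21, 22}
[PSO] allowed = {00, 01, 02, 10, 11, 12, 20, 21, 22}
target 20 ∈ {PSO}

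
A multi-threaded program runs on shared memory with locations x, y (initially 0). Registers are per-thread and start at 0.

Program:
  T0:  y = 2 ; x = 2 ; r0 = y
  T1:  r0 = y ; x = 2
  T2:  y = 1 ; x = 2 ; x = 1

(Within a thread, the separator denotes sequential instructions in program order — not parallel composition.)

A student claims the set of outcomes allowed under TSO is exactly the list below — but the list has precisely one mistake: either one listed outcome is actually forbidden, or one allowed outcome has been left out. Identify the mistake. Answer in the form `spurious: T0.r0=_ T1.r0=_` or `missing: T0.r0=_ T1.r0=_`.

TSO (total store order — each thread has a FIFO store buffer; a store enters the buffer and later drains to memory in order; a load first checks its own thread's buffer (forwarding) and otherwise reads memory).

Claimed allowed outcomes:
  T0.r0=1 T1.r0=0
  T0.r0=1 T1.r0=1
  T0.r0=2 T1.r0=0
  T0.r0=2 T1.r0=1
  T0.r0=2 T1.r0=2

outcome vector order: (T0.r0,T1.r0)
[TSO] allowed = {(1,0); (1,1); (1,2); (2,0); (2,1); (2,2)}
TSO∖claimed = {(1,2)}

missing: T0.r0=1 T1.r0=2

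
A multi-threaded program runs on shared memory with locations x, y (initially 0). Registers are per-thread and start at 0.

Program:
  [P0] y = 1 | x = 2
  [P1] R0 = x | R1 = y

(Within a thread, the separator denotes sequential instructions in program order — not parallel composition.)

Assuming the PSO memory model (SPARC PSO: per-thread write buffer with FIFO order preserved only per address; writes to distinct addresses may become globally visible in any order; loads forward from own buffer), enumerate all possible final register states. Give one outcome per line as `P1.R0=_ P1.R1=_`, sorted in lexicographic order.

P1.R0=0 P1.R1=0
P1.R0=0 P1.R1=1
P1.R0=2 P1.R1=0
P1.R0=2 P1.R1=1

outcome vector order: (P1.R0,P1.R1)
|PSO outcomes| = 4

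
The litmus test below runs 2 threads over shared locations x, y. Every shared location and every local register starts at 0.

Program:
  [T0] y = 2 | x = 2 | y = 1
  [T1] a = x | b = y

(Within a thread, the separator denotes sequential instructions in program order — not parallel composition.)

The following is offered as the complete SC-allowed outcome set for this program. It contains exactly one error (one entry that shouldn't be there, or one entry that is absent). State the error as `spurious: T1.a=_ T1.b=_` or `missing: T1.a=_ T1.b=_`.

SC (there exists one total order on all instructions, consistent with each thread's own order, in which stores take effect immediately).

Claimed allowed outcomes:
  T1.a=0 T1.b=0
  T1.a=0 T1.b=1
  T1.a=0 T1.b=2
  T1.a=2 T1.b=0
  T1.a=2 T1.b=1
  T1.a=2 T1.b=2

spurious: T1.a=2 T1.b=0

outcome vector order: (T1.a,T1.b)
SC: 5 outcomes — {0/0, 0/1, 0/2, 2/1, 2/2}
claimed∖SC = {2/0}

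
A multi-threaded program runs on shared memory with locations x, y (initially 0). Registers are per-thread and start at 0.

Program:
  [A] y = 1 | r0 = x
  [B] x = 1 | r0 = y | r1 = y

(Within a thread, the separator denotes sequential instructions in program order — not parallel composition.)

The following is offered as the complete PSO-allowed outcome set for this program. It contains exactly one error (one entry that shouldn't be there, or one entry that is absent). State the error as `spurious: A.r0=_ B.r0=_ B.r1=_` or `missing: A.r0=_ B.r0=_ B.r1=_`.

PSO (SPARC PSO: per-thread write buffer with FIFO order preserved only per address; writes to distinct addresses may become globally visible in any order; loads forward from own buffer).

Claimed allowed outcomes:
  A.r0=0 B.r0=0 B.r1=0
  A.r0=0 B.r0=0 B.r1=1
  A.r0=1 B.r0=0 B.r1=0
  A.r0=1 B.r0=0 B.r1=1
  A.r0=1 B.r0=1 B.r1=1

missing: A.r0=0 B.r0=1 B.r1=1

outcome vector order: (A.r0,B.r0,B.r1)
under PSO → 0/0/0 0/0/1 0/1/1 1/0/0 1/0/1 1/1/1
PSO∖claimed = {0/1/1}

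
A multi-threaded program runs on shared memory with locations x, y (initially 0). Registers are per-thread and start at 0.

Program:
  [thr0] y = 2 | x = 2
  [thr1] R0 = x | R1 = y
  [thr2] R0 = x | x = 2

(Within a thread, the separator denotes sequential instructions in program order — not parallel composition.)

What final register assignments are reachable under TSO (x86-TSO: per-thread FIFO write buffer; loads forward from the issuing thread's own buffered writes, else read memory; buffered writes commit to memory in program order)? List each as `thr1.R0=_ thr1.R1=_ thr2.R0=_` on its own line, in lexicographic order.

outcome vector order: (thr1.R0,thr1.R1,thr2.R0)
|TSO outcomes| = 7

thr1.R0=0 thr1.R1=0 thr2.R0=0
thr1.R0=0 thr1.R1=0 thr2.R0=2
thr1.R0=0 thr1.R1=2 thr2.R0=0
thr1.R0=0 thr1.R1=2 thr2.R0=2
thr1.R0=2 thr1.R1=0 thr2.R0=0
thr1.R0=2 thr1.R1=2 thr2.R0=0
thr1.R0=2 thr1.R1=2 thr2.R0=2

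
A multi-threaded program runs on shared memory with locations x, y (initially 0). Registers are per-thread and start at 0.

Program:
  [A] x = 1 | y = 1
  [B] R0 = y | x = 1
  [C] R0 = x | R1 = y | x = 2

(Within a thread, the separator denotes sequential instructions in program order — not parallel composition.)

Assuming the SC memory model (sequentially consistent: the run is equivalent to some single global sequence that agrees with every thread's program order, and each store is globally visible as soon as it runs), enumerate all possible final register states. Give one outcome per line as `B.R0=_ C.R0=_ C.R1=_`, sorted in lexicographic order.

B.R0=0 C.R0=0 C.R1=0
B.R0=0 C.R0=0 C.R1=1
B.R0=0 C.R0=1 C.R1=0
B.R0=0 C.R0=1 C.R1=1
B.R0=1 C.R0=0 C.R1=0
B.R0=1 C.R0=0 C.R1=1
B.R0=1 C.R0=1 C.R1=0
B.R0=1 C.R0=1 C.R1=1

outcome vector order: (B.R0,C.R0,C.R1)
|SC outcomes| = 8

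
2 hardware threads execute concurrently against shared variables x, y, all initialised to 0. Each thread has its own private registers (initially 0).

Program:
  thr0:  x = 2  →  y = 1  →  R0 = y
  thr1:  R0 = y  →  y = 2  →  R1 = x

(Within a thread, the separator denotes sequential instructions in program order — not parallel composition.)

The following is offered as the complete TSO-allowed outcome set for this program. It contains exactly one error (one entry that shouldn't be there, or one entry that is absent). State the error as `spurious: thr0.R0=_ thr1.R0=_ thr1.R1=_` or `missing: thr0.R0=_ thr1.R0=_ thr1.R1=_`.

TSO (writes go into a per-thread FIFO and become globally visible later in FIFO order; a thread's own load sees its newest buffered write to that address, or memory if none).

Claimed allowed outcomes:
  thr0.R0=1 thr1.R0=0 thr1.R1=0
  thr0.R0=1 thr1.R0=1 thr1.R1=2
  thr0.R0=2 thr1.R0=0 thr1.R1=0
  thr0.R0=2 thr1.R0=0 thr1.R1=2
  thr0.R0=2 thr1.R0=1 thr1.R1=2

outcome vector order: (thr0.R0,thr1.R0,thr1.R1)
under TSO → (1,0,0), (1,0,2), (1,1,2), (2,0,0), (2,0,2), (2,1,2)
TSO∖claimed = {(1,0,2)}

missing: thr0.R0=1 thr1.R0=0 thr1.R1=2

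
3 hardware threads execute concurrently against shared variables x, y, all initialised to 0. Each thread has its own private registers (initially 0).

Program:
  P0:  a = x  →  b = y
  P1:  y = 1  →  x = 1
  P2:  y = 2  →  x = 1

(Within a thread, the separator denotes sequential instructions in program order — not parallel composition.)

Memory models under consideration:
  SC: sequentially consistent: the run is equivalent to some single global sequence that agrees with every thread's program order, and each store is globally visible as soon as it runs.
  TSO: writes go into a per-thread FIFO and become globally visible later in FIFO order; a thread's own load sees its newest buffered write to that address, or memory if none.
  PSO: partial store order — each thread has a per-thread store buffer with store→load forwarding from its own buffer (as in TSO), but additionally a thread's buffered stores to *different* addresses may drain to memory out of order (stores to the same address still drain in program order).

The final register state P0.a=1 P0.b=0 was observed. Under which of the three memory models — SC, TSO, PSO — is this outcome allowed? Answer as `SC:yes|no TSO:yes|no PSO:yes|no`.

outcome vector order: (P0.a,P0.b)
[SC] allowed = {<0 0>; <0 1>; <0 2>; <1 1>; <1 2>}
[TSO] allowed = {<0 0>; <0 1>; <0 2>; <1 1>; <1 2>}
[PSO] allowed = {<0 0>; <0 1>; <0 2>; <1 0>; <1 1>; <1 2>}
target <1 0> ∈ {PSO}

SC:no TSO:no PSO:yes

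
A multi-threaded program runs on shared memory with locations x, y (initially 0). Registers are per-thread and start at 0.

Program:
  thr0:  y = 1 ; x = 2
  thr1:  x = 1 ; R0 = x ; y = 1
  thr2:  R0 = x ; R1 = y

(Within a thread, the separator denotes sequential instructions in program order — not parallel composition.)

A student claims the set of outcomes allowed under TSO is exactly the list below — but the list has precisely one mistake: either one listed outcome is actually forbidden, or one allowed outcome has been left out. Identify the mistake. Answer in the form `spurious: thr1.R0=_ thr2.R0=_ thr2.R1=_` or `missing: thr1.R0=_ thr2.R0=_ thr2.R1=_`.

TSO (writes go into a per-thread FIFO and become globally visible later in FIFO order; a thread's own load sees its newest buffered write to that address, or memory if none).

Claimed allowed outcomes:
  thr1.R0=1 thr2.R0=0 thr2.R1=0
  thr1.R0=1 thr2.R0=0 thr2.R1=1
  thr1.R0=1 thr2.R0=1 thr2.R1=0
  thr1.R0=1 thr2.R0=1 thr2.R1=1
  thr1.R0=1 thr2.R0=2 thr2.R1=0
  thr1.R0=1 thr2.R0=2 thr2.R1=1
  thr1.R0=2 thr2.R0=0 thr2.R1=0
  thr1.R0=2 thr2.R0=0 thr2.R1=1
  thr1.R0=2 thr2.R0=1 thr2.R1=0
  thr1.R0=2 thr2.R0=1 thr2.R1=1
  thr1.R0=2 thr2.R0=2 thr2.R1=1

spurious: thr1.R0=1 thr2.R0=2 thr2.R1=0

outcome vector order: (thr1.R0,thr2.R0,thr2.R1)
TSO: 10 outcomes — {100 101 110 111 121 200 201 210 211 221}
claimed∖TSO = {120}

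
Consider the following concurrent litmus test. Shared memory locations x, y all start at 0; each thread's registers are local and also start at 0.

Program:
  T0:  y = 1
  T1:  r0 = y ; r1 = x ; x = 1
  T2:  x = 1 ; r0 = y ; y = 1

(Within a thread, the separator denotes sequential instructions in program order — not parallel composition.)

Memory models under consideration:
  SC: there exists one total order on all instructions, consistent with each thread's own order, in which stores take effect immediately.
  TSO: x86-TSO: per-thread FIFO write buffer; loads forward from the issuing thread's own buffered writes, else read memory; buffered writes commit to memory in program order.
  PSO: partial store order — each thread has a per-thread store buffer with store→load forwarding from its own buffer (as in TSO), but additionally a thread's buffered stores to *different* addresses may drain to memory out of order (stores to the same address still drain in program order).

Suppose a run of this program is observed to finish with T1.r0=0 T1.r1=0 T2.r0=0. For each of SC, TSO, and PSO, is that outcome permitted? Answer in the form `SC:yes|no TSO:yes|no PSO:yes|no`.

SC:yes TSO:yes PSO:yes

outcome vector order: (T1.r0,T1.r1,T2.r0)
[SC] allowed = {000; 001; 010; 011; 101; 110; 111}
[TSO] allowed = {000; 001; 010; 011; 100; 101; 110; 111}
[PSO] allowed = {000; 001; 010; 011; 100; 101; 110; 111}
target 000 ∈ {SC,TSO,PSO}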